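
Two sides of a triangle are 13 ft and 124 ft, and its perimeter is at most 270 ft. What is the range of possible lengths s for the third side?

111 < s ≤ 133

Triangle inequality alone gives 111 < s < 137.
The perimeter condition gives s ≤ 270 − 13 − 124 = 133.
Intersecting the two: 111 < s ≤ 133.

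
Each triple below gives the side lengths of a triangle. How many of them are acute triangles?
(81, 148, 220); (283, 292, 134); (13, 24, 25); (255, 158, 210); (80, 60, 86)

(81,148,220): 81²+148² = 28465 < 48400 = 220² → obtuse
(283,292,134): 134²+283² = 98045 > 85264 = 292² → acute
(13,24,25): 13²+24² = 745 > 625 = 25² → acute
(255,158,210): 158²+210² = 69064 > 65025 = 255² → acute
(80,60,86): 60²+80² = 10000 > 7396 = 86² → acute
4 of the 5 are acute.

4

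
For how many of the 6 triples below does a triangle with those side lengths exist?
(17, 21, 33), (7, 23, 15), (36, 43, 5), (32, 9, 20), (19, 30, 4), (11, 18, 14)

2

(17,21,33): 17+21 > 33 → valid
(7,15,23): 7+15 ≤ 23 → not valid
(5,36,43): 5+36 ≤ 43 → not valid
(9,20,32): 9+20 ≤ 32 → not valid
(4,19,30): 4+19 ≤ 30 → not valid
(11,14,18): 11+14 > 18 → valid
2 of the 6 triples form a triangle.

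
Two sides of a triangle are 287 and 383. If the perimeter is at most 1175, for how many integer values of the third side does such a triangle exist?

409

Triangle inequality: 96 < x < 670. Perimeter ≤ 1175 gives x ≤ 1175 − 287 − 383 = 505.
So 96 < x ≤ 505; integers 97 through 505: 409 values.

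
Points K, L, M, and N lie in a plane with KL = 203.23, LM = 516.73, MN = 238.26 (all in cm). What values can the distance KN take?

75.24 ≤ KN ≤ 958.22 cm

The maximum is all hops collinear in one direction: 203.23 + 516.73 + 238.26 = 958.22.
The longest hop is 516.73; the others sum to 441.49. Folding the others back against it leaves at least 516.73 − 441.49 = 75.24.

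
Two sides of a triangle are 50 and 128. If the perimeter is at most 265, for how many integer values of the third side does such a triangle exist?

Triangle inequality: 78 < x < 178. Perimeter ≤ 265 gives x ≤ 265 − 50 − 128 = 87.
So 78 < x ≤ 87; integers 79 through 87: 9 values.

9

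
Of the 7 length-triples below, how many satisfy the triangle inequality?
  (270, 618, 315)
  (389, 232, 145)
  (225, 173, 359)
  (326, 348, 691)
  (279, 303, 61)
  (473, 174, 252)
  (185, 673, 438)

2

(270,315,618): 270+315 ≤ 618 → not valid
(145,232,389): 145+232 ≤ 389 → not valid
(173,225,359): 173+225 > 359 → valid
(326,348,691): 326+348 ≤ 691 → not valid
(61,279,303): 61+279 > 303 → valid
(174,252,473): 174+252 ≤ 473 → not valid
(185,438,673): 185+438 ≤ 673 → not valid
2 of the 7 triples form a triangle.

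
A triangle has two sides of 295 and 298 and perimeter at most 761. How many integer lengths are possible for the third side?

165

Triangle inequality: 3 < x < 593. Perimeter ≤ 761 gives x ≤ 761 − 295 − 298 = 168.
So 3 < x ≤ 168; integers 4 through 168: 165 values.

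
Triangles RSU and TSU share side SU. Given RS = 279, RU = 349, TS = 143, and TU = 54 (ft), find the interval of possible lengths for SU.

From triangle RSU: |279 − 349| < SU < 279 + 349, i.e. 70 < SU < 628.
From triangle TSU: 89 < SU < 197.
Both must hold, so SU lies in the intersection.

89 < SU < 197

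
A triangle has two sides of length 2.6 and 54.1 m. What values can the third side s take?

By the triangle inequality, s must be less than 2.6 + 54.1 = 56.7 and greater than |2.6 − 54.1| = 51.5.

51.5 < s < 56.7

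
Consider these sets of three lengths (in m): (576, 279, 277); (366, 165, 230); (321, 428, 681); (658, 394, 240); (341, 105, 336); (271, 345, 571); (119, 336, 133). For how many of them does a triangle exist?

(277,279,576): 277+279 ≤ 576 → not valid
(165,230,366): 165+230 > 366 → valid
(321,428,681): 321+428 > 681 → valid
(240,394,658): 240+394 ≤ 658 → not valid
(105,336,341): 105+336 > 341 → valid
(271,345,571): 271+345 > 571 → valid
(119,133,336): 119+133 ≤ 336 → not valid
4 of the 7 triples form a triangle.

4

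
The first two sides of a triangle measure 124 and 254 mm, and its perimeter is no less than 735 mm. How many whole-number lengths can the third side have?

Triangle inequality: 130 < x < 378. Perimeter ≥ 735 gives x ≥ 735 − 124 − 254 = 357.
So 357 ≤ x < 378; integers 357 through 377: 21 values.

21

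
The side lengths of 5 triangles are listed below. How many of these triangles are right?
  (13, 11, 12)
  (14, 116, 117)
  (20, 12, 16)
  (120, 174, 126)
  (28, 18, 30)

(13,11,12): 11²+12² = 265 > 169 = 13² → acute
(14,116,117): 14²+116² = 13652 < 13689 = 117² → obtuse
(20,12,16): 12²+16² = 400 = 20² → right
(120,174,126): 120²+126² = 30276 = 174² → right
(28,18,30): 18²+28² = 1108 > 900 = 30² → acute
2 of the 5 are right.

2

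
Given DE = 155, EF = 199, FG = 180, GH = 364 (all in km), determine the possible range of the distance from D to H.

0 ≤ DH ≤ 898 km

The maximum is all hops collinear in one direction: 155 + 199 + 180 + 364 = 898.
The longest hop is 364; the others sum to 534. Since 364 ≤ 534, the path can fold back on itself completely, so the minimum distance is 0.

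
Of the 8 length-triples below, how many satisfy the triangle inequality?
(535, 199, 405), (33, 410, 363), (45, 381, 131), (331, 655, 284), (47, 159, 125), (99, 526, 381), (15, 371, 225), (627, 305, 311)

2

(199,405,535): 199+405 > 535 → valid
(33,363,410): 33+363 ≤ 410 → not valid
(45,131,381): 45+131 ≤ 381 → not valid
(284,331,655): 284+331 ≤ 655 → not valid
(47,125,159): 47+125 > 159 → valid
(99,381,526): 99+381 ≤ 526 → not valid
(15,225,371): 15+225 ≤ 371 → not valid
(305,311,627): 305+311 ≤ 627 → not valid
2 of the 8 triples form a triangle.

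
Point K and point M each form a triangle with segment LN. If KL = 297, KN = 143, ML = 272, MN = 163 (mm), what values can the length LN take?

From triangle KLN: |297 − 143| < LN < 297 + 143, i.e. 154 < LN < 440.
From triangle MLN: 109 < LN < 435.
Both must hold, so LN lies in the intersection.

154 < LN < 435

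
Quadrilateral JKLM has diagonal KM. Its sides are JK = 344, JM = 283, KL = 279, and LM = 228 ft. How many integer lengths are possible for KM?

445

From triangle JKM: 61 < KM < 627.
From triangle LKM: 51 < KM < 507.
Intersection: 61 < KM < 507, so integers 62 through 506: 445 values.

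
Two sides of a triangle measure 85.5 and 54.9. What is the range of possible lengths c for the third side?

30.6 < c < 140.4

By the triangle inequality, c must be less than 85.5 + 54.9 = 140.4 and greater than |85.5 − 54.9| = 30.6.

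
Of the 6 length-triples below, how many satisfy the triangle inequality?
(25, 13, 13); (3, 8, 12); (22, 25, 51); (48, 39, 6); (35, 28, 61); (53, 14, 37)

2

(13,13,25): 13+13 > 25 → valid
(3,8,12): 3+8 ≤ 12 → not valid
(22,25,51): 22+25 ≤ 51 → not valid
(6,39,48): 6+39 ≤ 48 → not valid
(28,35,61): 28+35 > 61 → valid
(14,37,53): 14+37 ≤ 53 → not valid
2 of the 6 triples form a triangle.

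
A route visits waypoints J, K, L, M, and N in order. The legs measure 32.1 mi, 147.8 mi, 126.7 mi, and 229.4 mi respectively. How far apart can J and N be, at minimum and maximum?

0 ≤ JN ≤ 536.0 mi

The maximum is all hops collinear in one direction: 32.1 + 147.8 + 126.7 + 229.4 = 536.0.
The longest hop is 229.4; the others sum to 306.6. Since 229.4 ≤ 306.6, the path can fold back on itself completely, so the minimum distance is 0.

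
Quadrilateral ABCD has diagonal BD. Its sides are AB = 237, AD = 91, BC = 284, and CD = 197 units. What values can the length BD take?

146 < BD < 328

From triangle ABD: |237 − 91| < BD < 237 + 91, i.e. 146 < BD < 328.
From triangle CBD: 87 < BD < 481.
Both must hold, so BD lies in the intersection.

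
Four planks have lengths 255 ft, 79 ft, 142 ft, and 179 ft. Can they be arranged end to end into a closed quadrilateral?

Yes

A quadrilateral exists iff every side is shorter than the sum of the others — equivalently, the longest side is less than the sum of the rest.
Longest side 255 < 400 (sum of the remaining 3), so yes.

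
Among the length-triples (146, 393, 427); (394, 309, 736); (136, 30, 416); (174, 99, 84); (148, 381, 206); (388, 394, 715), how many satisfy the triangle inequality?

(146,393,427): 146+393 > 427 → valid
(309,394,736): 309+394 ≤ 736 → not valid
(30,136,416): 30+136 ≤ 416 → not valid
(84,99,174): 84+99 > 174 → valid
(148,206,381): 148+206 ≤ 381 → not valid
(388,394,715): 388+394 > 715 → valid
3 of the 6 triples form a triangle.

3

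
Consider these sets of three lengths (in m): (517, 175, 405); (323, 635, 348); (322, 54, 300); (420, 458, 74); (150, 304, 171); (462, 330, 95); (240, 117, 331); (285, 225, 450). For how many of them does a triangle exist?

(175,405,517): 175+405 > 517 → valid
(323,348,635): 323+348 > 635 → valid
(54,300,322): 54+300 > 322 → valid
(74,420,458): 74+420 > 458 → valid
(150,171,304): 150+171 > 304 → valid
(95,330,462): 95+330 ≤ 462 → not valid
(117,240,331): 117+240 > 331 → valid
(225,285,450): 225+285 > 450 → valid
7 of the 8 triples form a triangle.

7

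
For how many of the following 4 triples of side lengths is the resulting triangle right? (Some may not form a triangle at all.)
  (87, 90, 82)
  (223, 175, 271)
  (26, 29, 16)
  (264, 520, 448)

1

(87,90,82): 82²+87² = 14293 > 8100 = 90² → acute
(223,175,271): 175²+223² = 80354 > 73441 = 271² → acute
(26,29,16): 16²+26² = 932 > 841 = 29² → acute
(264,520,448): 264²+448² = 270400 = 520² → right
1 of the 4 is right.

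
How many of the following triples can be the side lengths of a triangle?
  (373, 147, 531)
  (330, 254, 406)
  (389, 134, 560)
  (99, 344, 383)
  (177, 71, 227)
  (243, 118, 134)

4

(147,373,531): 147+373 ≤ 531 → not valid
(254,330,406): 254+330 > 406 → valid
(134,389,560): 134+389 ≤ 560 → not valid
(99,344,383): 99+344 > 383 → valid
(71,177,227): 71+177 > 227 → valid
(118,134,243): 118+134 > 243 → valid
4 of the 6 triples form a triangle.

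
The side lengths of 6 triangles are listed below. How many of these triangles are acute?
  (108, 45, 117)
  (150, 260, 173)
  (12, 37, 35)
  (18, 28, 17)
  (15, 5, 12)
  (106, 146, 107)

1

(108,45,117): 45²+108² = 13689 = 117² → right
(150,260,173): 150²+173² = 52429 < 67600 = 260² → obtuse
(12,37,35): 12²+35² = 1369 = 37² → right
(18,28,17): 17²+18² = 613 < 784 = 28² → obtuse
(15,5,12): 5²+12² = 169 < 225 = 15² → obtuse
(106,146,107): 106²+107² = 22685 > 21316 = 146² → acute
1 of the 6 is acute.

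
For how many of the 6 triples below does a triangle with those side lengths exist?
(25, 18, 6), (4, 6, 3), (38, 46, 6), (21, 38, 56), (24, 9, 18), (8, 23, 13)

(6,18,25): 6+18 ≤ 25 → not valid
(3,4,6): 3+4 > 6 → valid
(6,38,46): 6+38 ≤ 46 → not valid
(21,38,56): 21+38 > 56 → valid
(9,18,24): 9+18 > 24 → valid
(8,13,23): 8+13 ≤ 23 → not valid
3 of the 6 triples form a triangle.

3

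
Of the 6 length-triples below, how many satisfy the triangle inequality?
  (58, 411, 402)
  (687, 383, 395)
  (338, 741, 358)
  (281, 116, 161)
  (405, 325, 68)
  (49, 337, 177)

(58,402,411): 58+402 > 411 → valid
(383,395,687): 383+395 > 687 → valid
(338,358,741): 338+358 ≤ 741 → not valid
(116,161,281): 116+161 ≤ 281 → not valid
(68,325,405): 68+325 ≤ 405 → not valid
(49,177,337): 49+177 ≤ 337 → not valid
2 of the 6 triples form a triangle.

2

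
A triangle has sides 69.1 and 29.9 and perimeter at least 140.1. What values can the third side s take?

Triangle inequality alone gives 39.2 < s < 99.0.
The perimeter condition gives s ≥ 140.1 − 69.1 − 29.9 = 41.1.
Intersecting the two: 41.1 ≤ s < 99.0.

41.1 ≤ s < 99.0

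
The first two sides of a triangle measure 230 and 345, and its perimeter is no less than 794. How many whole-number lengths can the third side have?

356

Triangle inequality: 115 < x < 575. Perimeter ≥ 794 gives x ≥ 794 − 230 − 345 = 219.
So 219 ≤ x < 575; integers 219 through 574: 356 values.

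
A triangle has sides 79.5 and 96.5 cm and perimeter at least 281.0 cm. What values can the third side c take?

105.0 ≤ c < 176.0

Triangle inequality alone gives 17.0 < c < 176.0.
The perimeter condition gives c ≥ 281.0 − 79.5 − 96.5 = 105.0.
Intersecting the two: 105.0 ≤ c < 176.0.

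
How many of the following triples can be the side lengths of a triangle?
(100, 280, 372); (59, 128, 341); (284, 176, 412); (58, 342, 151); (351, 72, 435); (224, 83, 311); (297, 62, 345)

3

(100,280,372): 100+280 > 372 → valid
(59,128,341): 59+128 ≤ 341 → not valid
(176,284,412): 176+284 > 412 → valid
(58,151,342): 58+151 ≤ 342 → not valid
(72,351,435): 72+351 ≤ 435 → not valid
(83,224,311): 83+224 ≤ 311 → not valid
(62,297,345): 62+297 > 345 → valid
3 of the 7 triples form a triangle.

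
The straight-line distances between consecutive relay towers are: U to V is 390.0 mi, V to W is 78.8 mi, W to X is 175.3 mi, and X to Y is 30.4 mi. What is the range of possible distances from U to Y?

105.5 ≤ UY ≤ 674.5 mi

The maximum is all hops collinear in one direction: 390.0 + 78.8 + 175.3 + 30.4 = 674.5.
The longest hop is 390.0; the others sum to 284.5. Folding the others back against it leaves at least 390.0 − 284.5 = 105.5.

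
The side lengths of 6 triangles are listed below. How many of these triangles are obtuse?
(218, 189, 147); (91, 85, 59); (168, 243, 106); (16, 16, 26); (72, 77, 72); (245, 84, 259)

(218,189,147): 147²+189² = 57330 > 47524 = 218² → acute
(91,85,59): 59²+85² = 10706 > 8281 = 91² → acute
(168,243,106): 106²+168² = 39460 < 59049 = 243² → obtuse
(16,16,26): 16²+16² = 512 < 676 = 26² → obtuse
(72,77,72): 72²+72² = 10368 > 5929 = 77² → acute
(245,84,259): 84²+245² = 67081 = 259² → right
2 of the 6 are obtuse.

2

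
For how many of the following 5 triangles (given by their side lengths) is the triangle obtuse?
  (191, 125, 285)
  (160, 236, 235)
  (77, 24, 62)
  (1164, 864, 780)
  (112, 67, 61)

(191,125,285): 125²+191² = 52106 < 81225 = 285² → obtuse
(160,236,235): 160²+235² = 80825 > 55696 = 236² → acute
(77,24,62): 24²+62² = 4420 < 5929 = 77² → obtuse
(1164,864,780): 780²+864² = 1354896 = 1164² → right
(112,67,61): 61²+67² = 8210 < 12544 = 112² → obtuse
3 of the 5 are obtuse.

3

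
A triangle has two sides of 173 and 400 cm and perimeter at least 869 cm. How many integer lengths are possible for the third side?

Triangle inequality: 227 < x < 573. Perimeter ≥ 869 gives x ≥ 869 − 173 − 400 = 296.
So 296 ≤ x < 573; integers 296 through 572: 277 values.

277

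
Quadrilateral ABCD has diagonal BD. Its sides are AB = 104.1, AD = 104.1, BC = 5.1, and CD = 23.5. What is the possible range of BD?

18.4 < BD < 28.6

From triangle ABD: |104.1 − 104.1| < BD < 104.1 + 104.1, i.e. 0.0 < BD < 208.2.
From triangle CBD: 18.4 < BD < 28.6.
Both must hold, so BD lies in the intersection.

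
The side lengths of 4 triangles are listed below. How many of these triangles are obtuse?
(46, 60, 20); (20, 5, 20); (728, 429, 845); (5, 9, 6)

(46,60,20): 20²+46² = 2516 < 3600 = 60² → obtuse
(20,5,20): 5²+20² = 425 > 400 = 20² → acute
(728,429,845): 429²+728² = 714025 = 845² → right
(5,9,6): 5²+6² = 61 < 81 = 9² → obtuse
2 of the 4 are obtuse.

2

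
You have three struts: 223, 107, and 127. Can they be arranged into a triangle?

The longest side is 223, and the other two sum to 234.
Since 234 > 223, the triangle inequality holds.

Yes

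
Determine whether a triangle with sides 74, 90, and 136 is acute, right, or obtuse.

obtuse

Compare the square of the longest side to the sum of squares of the other two: 74² + 90² = 13576 < 18496 = 136².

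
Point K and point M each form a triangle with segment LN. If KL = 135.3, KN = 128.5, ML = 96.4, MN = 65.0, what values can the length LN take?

31.4 < LN < 161.4

From triangle KLN: |135.3 − 128.5| < LN < 135.3 + 128.5, i.e. 6.8 < LN < 263.8.
From triangle MLN: 31.4 < LN < 161.4.
Both must hold, so LN lies in the intersection.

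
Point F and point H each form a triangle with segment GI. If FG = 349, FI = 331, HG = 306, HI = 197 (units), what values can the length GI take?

109 < GI < 503

From triangle FGI: |349 − 331| < GI < 349 + 331, i.e. 18 < GI < 680.
From triangle HGI: 109 < GI < 503.
Both must hold, so GI lies in the intersection.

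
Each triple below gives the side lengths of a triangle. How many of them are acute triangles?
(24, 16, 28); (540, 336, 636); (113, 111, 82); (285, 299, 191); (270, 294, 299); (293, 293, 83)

5

(24,16,28): 16²+24² = 832 > 784 = 28² → acute
(540,336,636): 336²+540² = 404496 = 636² → right
(113,111,82): 82²+111² = 19045 > 12769 = 113² → acute
(285,299,191): 191²+285² = 117706 > 89401 = 299² → acute
(270,294,299): 270²+294² = 159336 > 89401 = 299² → acute
(293,293,83): 83²+293² = 92738 > 85849 = 293² → acute
5 of the 6 are acute.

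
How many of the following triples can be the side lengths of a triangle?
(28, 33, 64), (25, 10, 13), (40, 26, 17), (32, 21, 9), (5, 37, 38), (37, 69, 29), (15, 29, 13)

2

(28,33,64): 28+33 ≤ 64 → not valid
(10,13,25): 10+13 ≤ 25 → not valid
(17,26,40): 17+26 > 40 → valid
(9,21,32): 9+21 ≤ 32 → not valid
(5,37,38): 5+37 > 38 → valid
(29,37,69): 29+37 ≤ 69 → not valid
(13,15,29): 13+15 ≤ 29 → not valid
2 of the 7 triples form a triangle.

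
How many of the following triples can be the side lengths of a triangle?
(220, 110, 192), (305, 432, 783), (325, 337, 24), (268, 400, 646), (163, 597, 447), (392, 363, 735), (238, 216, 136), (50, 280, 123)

6

(110,192,220): 110+192 > 220 → valid
(305,432,783): 305+432 ≤ 783 → not valid
(24,325,337): 24+325 > 337 → valid
(268,400,646): 268+400 > 646 → valid
(163,447,597): 163+447 > 597 → valid
(363,392,735): 363+392 > 735 → valid
(136,216,238): 136+216 > 238 → valid
(50,123,280): 50+123 ≤ 280 → not valid
6 of the 8 triples form a triangle.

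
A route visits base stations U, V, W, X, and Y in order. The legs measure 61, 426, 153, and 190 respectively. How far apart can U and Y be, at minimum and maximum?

22 ≤ UY ≤ 830

The maximum is all hops collinear in one direction: 61 + 426 + 153 + 190 = 830.
The longest hop is 426; the others sum to 404. Folding the others back against it leaves at least 426 − 404 = 22.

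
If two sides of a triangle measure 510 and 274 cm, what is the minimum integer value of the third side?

237

The third side must be strictly greater than |510 − 274| = 236.
The smallest integer above 236 is 237.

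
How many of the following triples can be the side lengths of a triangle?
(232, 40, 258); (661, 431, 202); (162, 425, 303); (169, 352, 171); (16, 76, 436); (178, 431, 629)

2

(40,232,258): 40+232 > 258 → valid
(202,431,661): 202+431 ≤ 661 → not valid
(162,303,425): 162+303 > 425 → valid
(169,171,352): 169+171 ≤ 352 → not valid
(16,76,436): 16+76 ≤ 436 → not valid
(178,431,629): 178+431 ≤ 629 → not valid
2 of the 6 triples form a triangle.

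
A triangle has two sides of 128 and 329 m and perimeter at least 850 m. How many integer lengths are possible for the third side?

64

Triangle inequality: 201 < x < 457. Perimeter ≥ 850 gives x ≥ 850 − 128 − 329 = 393.
So 393 ≤ x < 457; integers 393 through 456: 64 values.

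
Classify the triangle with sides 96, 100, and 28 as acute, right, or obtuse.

Compare the square of the longest side to the sum of squares of the other two: 28² + 96² = 10000 = 100².

right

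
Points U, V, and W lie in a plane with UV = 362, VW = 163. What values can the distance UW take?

By the triangle inequality, |362 − 163| ≤ UW ≤ 362 + 163.

199 ≤ UW ≤ 525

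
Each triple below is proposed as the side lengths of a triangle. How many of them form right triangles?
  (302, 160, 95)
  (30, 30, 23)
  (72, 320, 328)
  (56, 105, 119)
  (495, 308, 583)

(302,160,95): 95+160 ≤ 302, not a triangle
(30,30,23): 23²+30² = 1429 > 900 = 30² → acute
(72,320,328): 72²+320² = 107584 = 328² → right
(56,105,119): 56²+105² = 14161 = 119² → right
(495,308,583): 308²+495² = 339889 = 583² → right
3 of the 5 are right.

3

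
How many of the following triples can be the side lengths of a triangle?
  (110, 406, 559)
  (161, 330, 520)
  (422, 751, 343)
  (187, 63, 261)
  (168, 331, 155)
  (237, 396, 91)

1

(110,406,559): 110+406 ≤ 559 → not valid
(161,330,520): 161+330 ≤ 520 → not valid
(343,422,751): 343+422 > 751 → valid
(63,187,261): 63+187 ≤ 261 → not valid
(155,168,331): 155+168 ≤ 331 → not valid
(91,237,396): 91+237 ≤ 396 → not valid
1 of the 6 triples forms a triangle.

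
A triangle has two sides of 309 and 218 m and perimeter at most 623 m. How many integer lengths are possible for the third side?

Triangle inequality: 91 < x < 527. Perimeter ≤ 623 gives x ≤ 623 − 309 − 218 = 96.
So 91 < x ≤ 96; integers 92 through 96: 5 values.

5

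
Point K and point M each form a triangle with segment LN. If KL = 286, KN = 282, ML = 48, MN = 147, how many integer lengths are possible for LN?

From triangle KLN: 4 < LN < 568.
From triangle MLN: 99 < LN < 195.
Intersection: 99 < LN < 195, so integers 100 through 194: 95 values.

95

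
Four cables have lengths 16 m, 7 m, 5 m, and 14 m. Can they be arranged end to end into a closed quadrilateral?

A quadrilateral exists iff every side is shorter than the sum of the others — equivalently, the longest side is less than the sum of the rest.
Longest side 16 < 26 (sum of the remaining 3), so yes.

Yes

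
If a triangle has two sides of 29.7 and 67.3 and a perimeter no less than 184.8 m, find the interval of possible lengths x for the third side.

87.8 ≤ x < 97.0 m

Triangle inequality alone gives 37.6 < x < 97.0.
The perimeter condition gives x ≥ 184.8 − 29.7 − 67.3 = 87.8.
Intersecting the two: 87.8 ≤ x < 97.0.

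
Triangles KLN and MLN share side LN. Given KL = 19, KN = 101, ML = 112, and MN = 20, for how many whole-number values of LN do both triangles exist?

From triangle KLN: 82 < LN < 120.
From triangle MLN: 92 < LN < 132.
Intersection: 92 < LN < 120, so integers 93 through 119: 27 values.

27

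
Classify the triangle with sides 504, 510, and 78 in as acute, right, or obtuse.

right

Compare the square of the longest side to the sum of squares of the other two: 78² + 504² = 260100 = 510².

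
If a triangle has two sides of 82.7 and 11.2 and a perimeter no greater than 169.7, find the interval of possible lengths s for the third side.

71.5 < s ≤ 75.8

Triangle inequality alone gives 71.5 < s < 93.9.
The perimeter condition gives s ≤ 169.7 − 82.7 − 11.2 = 75.8.
Intersecting the two: 71.5 < s ≤ 75.8.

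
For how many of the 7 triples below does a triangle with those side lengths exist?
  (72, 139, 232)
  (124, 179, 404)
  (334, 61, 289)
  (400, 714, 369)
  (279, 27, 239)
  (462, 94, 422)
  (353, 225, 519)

4

(72,139,232): 72+139 ≤ 232 → not valid
(124,179,404): 124+179 ≤ 404 → not valid
(61,289,334): 61+289 > 334 → valid
(369,400,714): 369+400 > 714 → valid
(27,239,279): 27+239 ≤ 279 → not valid
(94,422,462): 94+422 > 462 → valid
(225,353,519): 225+353 > 519 → valid
4 of the 7 triples form a triangle.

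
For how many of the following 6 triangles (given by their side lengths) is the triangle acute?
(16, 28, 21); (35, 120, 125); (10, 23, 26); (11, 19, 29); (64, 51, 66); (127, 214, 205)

(16,28,21): 16²+21² = 697 < 784 = 28² → obtuse
(35,120,125): 35²+120² = 15625 = 125² → right
(10,23,26): 10²+23² = 629 < 676 = 26² → obtuse
(11,19,29): 11²+19² = 482 < 841 = 29² → obtuse
(64,51,66): 51²+64² = 6697 > 4356 = 66² → acute
(127,214,205): 127²+205² = 58154 > 45796 = 214² → acute
2 of the 6 are acute.

2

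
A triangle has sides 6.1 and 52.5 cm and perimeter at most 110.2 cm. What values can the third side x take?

46.4 < x ≤ 51.6

Triangle inequality alone gives 46.4 < x < 58.6.
The perimeter condition gives x ≤ 110.2 − 6.1 − 52.5 = 51.6.
Intersecting the two: 46.4 < x ≤ 51.6.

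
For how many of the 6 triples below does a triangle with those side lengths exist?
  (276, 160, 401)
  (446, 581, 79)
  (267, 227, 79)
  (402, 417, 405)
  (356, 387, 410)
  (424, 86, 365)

(160,276,401): 160+276 > 401 → valid
(79,446,581): 79+446 ≤ 581 → not valid
(79,227,267): 79+227 > 267 → valid
(402,405,417): 402+405 > 417 → valid
(356,387,410): 356+387 > 410 → valid
(86,365,424): 86+365 > 424 → valid
5 of the 6 triples form a triangle.

5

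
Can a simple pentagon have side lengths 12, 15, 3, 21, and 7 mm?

A pentagon exists iff every side is shorter than the sum of the others — equivalently, the longest side is less than the sum of the rest.
Longest side 21 < 37 (sum of the remaining 4), so yes.

Yes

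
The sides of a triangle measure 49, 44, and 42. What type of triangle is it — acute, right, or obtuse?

acute

Compare the square of the longest side to the sum of squares of the other two: 42² + 44² = 3700 > 2401 = 49².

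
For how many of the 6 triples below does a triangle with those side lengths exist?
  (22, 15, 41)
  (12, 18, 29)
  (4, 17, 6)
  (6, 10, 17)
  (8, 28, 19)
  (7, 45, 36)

(15,22,41): 15+22 ≤ 41 → not valid
(12,18,29): 12+18 > 29 → valid
(4,6,17): 4+6 ≤ 17 → not valid
(6,10,17): 6+10 ≤ 17 → not valid
(8,19,28): 8+19 ≤ 28 → not valid
(7,36,45): 7+36 ≤ 45 → not valid
1 of the 6 triples forms a triangle.

1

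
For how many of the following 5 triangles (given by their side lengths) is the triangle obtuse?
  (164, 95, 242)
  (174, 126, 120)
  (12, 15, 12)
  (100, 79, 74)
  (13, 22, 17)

(164,95,242): 95²+164² = 35921 < 58564 = 242² → obtuse
(174,126,120): 120²+126² = 30276 = 174² → right
(12,15,12): 12²+12² = 288 > 225 = 15² → acute
(100,79,74): 74²+79² = 11717 > 10000 = 100² → acute
(13,22,17): 13²+17² = 458 < 484 = 22² → obtuse
2 of the 5 are obtuse.

2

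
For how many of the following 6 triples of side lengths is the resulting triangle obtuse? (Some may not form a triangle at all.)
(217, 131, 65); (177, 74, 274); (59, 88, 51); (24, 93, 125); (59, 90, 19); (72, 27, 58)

2

(217,131,65): 65+131 ≤ 217, not a triangle
(177,74,274): 74+177 ≤ 274, not a triangle
(59,88,51): 51²+59² = 6082 < 7744 = 88² → obtuse
(24,93,125): 24+93 ≤ 125, not a triangle
(59,90,19): 19+59 ≤ 90, not a triangle
(72,27,58): 27²+58² = 4093 < 5184 = 72² → obtuse
2 of the 6 are obtuse.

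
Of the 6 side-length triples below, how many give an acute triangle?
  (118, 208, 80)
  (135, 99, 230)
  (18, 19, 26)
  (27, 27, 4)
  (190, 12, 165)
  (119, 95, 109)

3

(118,208,80): 80+118 ≤ 208, not a triangle
(135,99,230): 99²+135² = 28026 < 52900 = 230² → obtuse
(18,19,26): 18²+19² = 685 > 676 = 26² → acute
(27,27,4): 4²+27² = 745 > 729 = 27² → acute
(190,12,165): 12+165 ≤ 190, not a triangle
(119,95,109): 95²+109² = 20906 > 14161 = 119² → acute
3 of the 6 are acute.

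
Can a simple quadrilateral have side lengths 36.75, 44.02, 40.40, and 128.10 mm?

For a quadrilateral, each side must be shorter than the sum of the others.
Here the longest side is 128.10, but the remaining 3 sides sum to only 121.17.

No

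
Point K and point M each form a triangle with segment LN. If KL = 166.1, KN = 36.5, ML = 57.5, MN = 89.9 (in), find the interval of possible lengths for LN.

129.6 < LN < 147.4

From triangle KLN: |166.1 − 36.5| < LN < 166.1 + 36.5, i.e. 129.6 < LN < 202.6.
From triangle MLN: 32.4 < LN < 147.4.
Both must hold, so LN lies in the intersection.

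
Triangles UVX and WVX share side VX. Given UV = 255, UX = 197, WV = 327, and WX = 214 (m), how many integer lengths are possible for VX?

From triangle UVX: 58 < VX < 452.
From triangle WVX: 113 < VX < 541.
Intersection: 113 < VX < 452, so integers 114 through 451: 338 values.

338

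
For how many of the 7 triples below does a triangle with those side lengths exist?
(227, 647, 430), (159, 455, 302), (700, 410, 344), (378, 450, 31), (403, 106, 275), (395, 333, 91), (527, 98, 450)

(227,430,647): 227+430 > 647 → valid
(159,302,455): 159+302 > 455 → valid
(344,410,700): 344+410 > 700 → valid
(31,378,450): 31+378 ≤ 450 → not valid
(106,275,403): 106+275 ≤ 403 → not valid
(91,333,395): 91+333 > 395 → valid
(98,450,527): 98+450 > 527 → valid
5 of the 7 triples form a triangle.

5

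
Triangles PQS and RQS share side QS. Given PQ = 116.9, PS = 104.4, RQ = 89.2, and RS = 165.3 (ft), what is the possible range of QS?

From triangle PQS: |116.9 − 104.4| < QS < 116.9 + 104.4, i.e. 12.5 < QS < 221.3.
From triangle RQS: 76.1 < QS < 254.5.
Both must hold, so QS lies in the intersection.

76.1 < QS < 221.3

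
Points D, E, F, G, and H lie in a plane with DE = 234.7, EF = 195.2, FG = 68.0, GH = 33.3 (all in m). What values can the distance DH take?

0 ≤ DH ≤ 531.2 m

The maximum is all hops collinear in one direction: 234.7 + 195.2 + 68.0 + 33.3 = 531.2.
The longest hop is 234.7; the others sum to 296.5. Since 234.7 ≤ 296.5, the path can fold back on itself completely, so the minimum distance is 0.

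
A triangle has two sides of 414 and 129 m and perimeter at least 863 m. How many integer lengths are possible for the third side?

Triangle inequality: 285 < x < 543. Perimeter ≥ 863 gives x ≥ 863 − 414 − 129 = 320.
So 320 ≤ x < 543; integers 320 through 542: 223 values.

223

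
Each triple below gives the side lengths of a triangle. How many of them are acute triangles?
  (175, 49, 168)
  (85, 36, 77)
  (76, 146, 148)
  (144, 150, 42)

(175,49,168): 49²+168² = 30625 = 175² → right
(85,36,77): 36²+77² = 7225 = 85² → right
(76,146,148): 76²+146² = 27092 > 21904 = 148² → acute
(144,150,42): 42²+144² = 22500 = 150² → right
1 of the 4 is acute.

1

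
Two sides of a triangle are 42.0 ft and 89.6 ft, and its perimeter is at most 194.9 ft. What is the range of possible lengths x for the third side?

Triangle inequality alone gives 47.6 < x < 131.6.
The perimeter condition gives x ≤ 194.9 − 42.0 − 89.6 = 63.3.
Intersecting the two: 47.6 < x ≤ 63.3.

47.6 < x ≤ 63.3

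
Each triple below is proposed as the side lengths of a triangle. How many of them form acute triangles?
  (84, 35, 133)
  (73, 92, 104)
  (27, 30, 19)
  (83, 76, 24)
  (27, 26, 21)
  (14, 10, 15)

4

(84,35,133): 35+84 ≤ 133, not a triangle
(73,92,104): 73²+92² = 13793 > 10816 = 104² → acute
(27,30,19): 19²+27² = 1090 > 900 = 30² → acute
(83,76,24): 24²+76² = 6352 < 6889 = 83² → obtuse
(27,26,21): 21²+26² = 1117 > 729 = 27² → acute
(14,10,15): 10²+14² = 296 > 225 = 15² → acute
4 of the 6 are acute.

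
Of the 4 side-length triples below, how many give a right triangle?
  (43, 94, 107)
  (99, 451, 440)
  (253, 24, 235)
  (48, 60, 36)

2

(43,94,107): 43²+94² = 10685 < 11449 = 107² → obtuse
(99,451,440): 99²+440² = 203401 = 451² → right
(253,24,235): 24²+235² = 55801 < 64009 = 253² → obtuse
(48,60,36): 36²+48² = 3600 = 60² → right
2 of the 4 are right.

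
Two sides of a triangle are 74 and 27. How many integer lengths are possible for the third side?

The third side lies in the open interval (47, 101).
Integers from 48 to 100 inclusive: 100 − 48 + 1 = 53.

53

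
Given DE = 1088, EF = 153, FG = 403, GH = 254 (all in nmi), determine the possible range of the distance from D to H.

The maximum is all hops collinear in one direction: 1088 + 153 + 403 + 254 = 1898.
The longest hop is 1088; the others sum to 810. Folding the others back against it leaves at least 1088 − 810 = 278.

278 ≤ DH ≤ 1898 nmi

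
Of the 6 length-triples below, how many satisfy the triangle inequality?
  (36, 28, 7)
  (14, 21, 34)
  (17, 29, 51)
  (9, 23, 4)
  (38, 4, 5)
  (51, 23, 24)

(7,28,36): 7+28 ≤ 36 → not valid
(14,21,34): 14+21 > 34 → valid
(17,29,51): 17+29 ≤ 51 → not valid
(4,9,23): 4+9 ≤ 23 → not valid
(4,5,38): 4+5 ≤ 38 → not valid
(23,24,51): 23+24 ≤ 51 → not valid
1 of the 6 triples forms a triangle.

1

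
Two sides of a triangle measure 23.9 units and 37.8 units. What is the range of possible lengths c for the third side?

By the triangle inequality, c must be less than 23.9 + 37.8 = 61.7 and greater than |23.9 − 37.8| = 13.9.

13.9 < c < 61.7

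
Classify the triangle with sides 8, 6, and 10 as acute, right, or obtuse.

right

Compare the square of the longest side to the sum of squares of the other two: 6² + 8² = 100 = 10².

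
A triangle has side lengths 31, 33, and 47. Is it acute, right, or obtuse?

obtuse

Compare the square of the longest side to the sum of squares of the other two: 31² + 33² = 2050 < 2209 = 47².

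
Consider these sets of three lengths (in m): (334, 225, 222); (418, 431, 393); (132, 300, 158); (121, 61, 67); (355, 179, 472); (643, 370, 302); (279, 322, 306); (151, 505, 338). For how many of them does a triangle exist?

6

(222,225,334): 222+225 > 334 → valid
(393,418,431): 393+418 > 431 → valid
(132,158,300): 132+158 ≤ 300 → not valid
(61,67,121): 61+67 > 121 → valid
(179,355,472): 179+355 > 472 → valid
(302,370,643): 302+370 > 643 → valid
(279,306,322): 279+306 > 322 → valid
(151,338,505): 151+338 ≤ 505 → not valid
6 of the 8 triples form a triangle.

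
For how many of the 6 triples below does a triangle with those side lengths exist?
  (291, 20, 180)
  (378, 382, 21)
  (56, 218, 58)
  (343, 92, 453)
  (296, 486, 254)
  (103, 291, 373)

(20,180,291): 20+180 ≤ 291 → not valid
(21,378,382): 21+378 > 382 → valid
(56,58,218): 56+58 ≤ 218 → not valid
(92,343,453): 92+343 ≤ 453 → not valid
(254,296,486): 254+296 > 486 → valid
(103,291,373): 103+291 > 373 → valid
3 of the 6 triples form a triangle.

3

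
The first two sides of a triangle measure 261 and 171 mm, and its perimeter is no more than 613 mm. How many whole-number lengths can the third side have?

91

Triangle inequality: 90 < x < 432. Perimeter ≤ 613 gives x ≤ 613 − 261 − 171 = 181.
So 90 < x ≤ 181; integers 91 through 181: 91 values.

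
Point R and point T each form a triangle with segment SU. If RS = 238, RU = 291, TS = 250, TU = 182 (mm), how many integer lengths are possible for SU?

From triangle RSU: 53 < SU < 529.
From triangle TSU: 68 < SU < 432.
Intersection: 68 < SU < 432, so integers 69 through 431: 363 values.

363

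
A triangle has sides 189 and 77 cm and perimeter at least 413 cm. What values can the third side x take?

147 ≤ x < 266

Triangle inequality alone gives 112 < x < 266.
The perimeter condition gives x ≥ 413 − 189 − 77 = 147.
Intersecting the two: 147 ≤ x < 266.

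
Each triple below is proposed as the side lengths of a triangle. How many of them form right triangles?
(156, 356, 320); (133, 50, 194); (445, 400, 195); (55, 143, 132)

3

(156,356,320): 156²+320² = 126736 = 356² → right
(133,50,194): 50+133 ≤ 194, not a triangle
(445,400,195): 195²+400² = 198025 = 445² → right
(55,143,132): 55²+132² = 20449 = 143² → right
3 of the 4 are right.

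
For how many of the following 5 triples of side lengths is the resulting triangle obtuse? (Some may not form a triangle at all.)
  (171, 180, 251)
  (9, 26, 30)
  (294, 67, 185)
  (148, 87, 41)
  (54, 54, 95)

(171,180,251): 171²+180² = 61641 < 63001 = 251² → obtuse
(9,26,30): 9²+26² = 757 < 900 = 30² → obtuse
(294,67,185): 67+185 ≤ 294, not a triangle
(148,87,41): 41+87 ≤ 148, not a triangle
(54,54,95): 54²+54² = 5832 < 9025 = 95² → obtuse
3 of the 5 are obtuse.

3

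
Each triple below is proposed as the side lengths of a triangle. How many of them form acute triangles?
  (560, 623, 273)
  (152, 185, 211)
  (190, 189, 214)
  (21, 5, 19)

2

(560,623,273): 273²+560² = 388129 = 623² → right
(152,185,211): 152²+185² = 57329 > 44521 = 211² → acute
(190,189,214): 189²+190² = 71821 > 45796 = 214² → acute
(21,5,19): 5²+19² = 386 < 441 = 21² → obtuse
2 of the 4 are acute.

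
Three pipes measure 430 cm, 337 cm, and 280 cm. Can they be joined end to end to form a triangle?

The longest side is 430, and the other two sum to 617.
Since 617 > 430, the triangle inequality holds.

Yes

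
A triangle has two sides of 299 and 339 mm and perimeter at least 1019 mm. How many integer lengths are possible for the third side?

257

Triangle inequality: 40 < x < 638. Perimeter ≥ 1019 gives x ≥ 1019 − 299 − 339 = 381.
So 381 ≤ x < 638; integers 381 through 637: 257 values.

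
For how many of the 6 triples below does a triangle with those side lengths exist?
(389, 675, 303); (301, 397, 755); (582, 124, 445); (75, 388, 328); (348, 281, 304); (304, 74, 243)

(303,389,675): 303+389 > 675 → valid
(301,397,755): 301+397 ≤ 755 → not valid
(124,445,582): 124+445 ≤ 582 → not valid
(75,328,388): 75+328 > 388 → valid
(281,304,348): 281+304 > 348 → valid
(74,243,304): 74+243 > 304 → valid
4 of the 6 triples form a triangle.

4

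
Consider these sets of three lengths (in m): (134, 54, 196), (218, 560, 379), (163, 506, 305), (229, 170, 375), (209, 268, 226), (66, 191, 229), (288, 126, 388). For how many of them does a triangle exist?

(54,134,196): 54+134 ≤ 196 → not valid
(218,379,560): 218+379 > 560 → valid
(163,305,506): 163+305 ≤ 506 → not valid
(170,229,375): 170+229 > 375 → valid
(209,226,268): 209+226 > 268 → valid
(66,191,229): 66+191 > 229 → valid
(126,288,388): 126+288 > 388 → valid
5 of the 7 triples form a triangle.

5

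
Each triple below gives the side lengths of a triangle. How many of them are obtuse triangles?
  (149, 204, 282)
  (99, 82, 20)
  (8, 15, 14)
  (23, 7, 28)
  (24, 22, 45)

4

(149,204,282): 149²+204² = 63817 < 79524 = 282² → obtuse
(99,82,20): 20²+82² = 7124 < 9801 = 99² → obtuse
(8,15,14): 8²+14² = 260 > 225 = 15² → acute
(23,7,28): 7²+23² = 578 < 784 = 28² → obtuse
(24,22,45): 22²+24² = 1060 < 2025 = 45² → obtuse
4 of the 5 are obtuse.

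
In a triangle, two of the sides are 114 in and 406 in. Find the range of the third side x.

292 < x < 520 (in)

By the triangle inequality, x must be less than 114 + 406 = 520 and greater than |114 − 406| = 292.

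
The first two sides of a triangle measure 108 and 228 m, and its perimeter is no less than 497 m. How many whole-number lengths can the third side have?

175

Triangle inequality: 120 < x < 336. Perimeter ≥ 497 gives x ≥ 497 − 108 − 228 = 161.
So 161 ≤ x < 336; integers 161 through 335: 175 values.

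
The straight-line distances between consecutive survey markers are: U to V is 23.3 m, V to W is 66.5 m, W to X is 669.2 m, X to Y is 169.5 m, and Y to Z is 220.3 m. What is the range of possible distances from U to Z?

The maximum is all hops collinear in one direction: 23.3 + 66.5 + 669.2 + 169.5 + 220.3 = 1148.8.
The longest hop is 669.2; the others sum to 479.6. Folding the others back against it leaves at least 669.2 − 479.6 = 189.6.

189.6 ≤ UZ ≤ 1148.8 m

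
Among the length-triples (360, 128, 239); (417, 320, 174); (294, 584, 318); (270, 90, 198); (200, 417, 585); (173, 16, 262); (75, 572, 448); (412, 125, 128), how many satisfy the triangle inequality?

5

(128,239,360): 128+239 > 360 → valid
(174,320,417): 174+320 > 417 → valid
(294,318,584): 294+318 > 584 → valid
(90,198,270): 90+198 > 270 → valid
(200,417,585): 200+417 > 585 → valid
(16,173,262): 16+173 ≤ 262 → not valid
(75,448,572): 75+448 ≤ 572 → not valid
(125,128,412): 125+128 ≤ 412 → not valid
5 of the 8 triples form a triangle.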